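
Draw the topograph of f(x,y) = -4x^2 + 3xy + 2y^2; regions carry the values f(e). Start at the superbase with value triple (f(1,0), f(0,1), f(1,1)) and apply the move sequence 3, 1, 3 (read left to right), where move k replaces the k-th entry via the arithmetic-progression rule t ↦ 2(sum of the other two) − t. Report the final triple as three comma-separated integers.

start (-4,2,1) = (f(1,0),f(0,1),f(1,1))
replace slot 3: 2·((-4)+2) − 1 = -5 → (-4,2,-5)
replace slot 1: 2·(2+(-5)) − (-4) = -2 → (-2,2,-5)
replace slot 3: 2·((-2)+2) − (-5) = 5 → (-2,2,5)

-2,2,5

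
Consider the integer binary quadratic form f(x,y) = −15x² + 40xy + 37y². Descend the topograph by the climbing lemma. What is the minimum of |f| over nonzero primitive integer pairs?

river: ρ → (37,34,-18)
river: ρ → (-18,38,33)
river: ρ → (33,28,-23)
river: ρ → (-23,18,38)
river: ρ → (38,58,-3)
river: ρ → (-3,56,57)
river: ρ → (57,58,-2)
river: ρ → (-2,58,57)
river: ρ → (57,56,-3)
river: ρ → (-3,58,38)
river: ρ → (38,18,-23)
river: ρ → (-23,28,33)
river: ρ → (33,38,-18)
river: ρ → (-18,34,37)
river: ρ → (37,40,-15)
river: ρ → (-15,50,22)
river: ρ → (22,38,-27)
river: ρ → (-27,16,33)
river: ρ → (33,50,-10)
river: ρ → (-10,50,33)
river: ρ → (33,16,-27)
river: ρ → (-27,38,22)
river: ρ → (22,50,-15)
river: ρ → (-15,40,37)
closes: descent 0, river 24
min |a| on river = 2

2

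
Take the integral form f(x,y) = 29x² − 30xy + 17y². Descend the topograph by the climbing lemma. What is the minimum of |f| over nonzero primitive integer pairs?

translate: b→28 (≡-30 mod 58), so (29,-30,17)→(29,28,16)
flip: (29,28,16)→(16,-28,29)
translate: b→4 (≡-28 mod 32), so (16,-28,29)→(16,4,17)
reduced (well bottom): (16,4,17) with a≤c, −a<b≤a
well minimum = a = 16

16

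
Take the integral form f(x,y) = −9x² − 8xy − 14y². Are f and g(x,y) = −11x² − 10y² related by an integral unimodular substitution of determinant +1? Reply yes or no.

D₁ = -440, D₂ = -440
f is negative-definite; reduce −f:
−f: reduced (well bottom): (9,8,14) with a≤c, −a<b≤a
flip sign back: reduced form of f is (-9,-8,-14)
g is negative-definite; reduce −g:
−g: flip: (11,0,10)→(10,0,11)
−g: reduced (well bottom): (10,0,11) with a≤c, −a<b≤a
flip sign back: reduced form of g is (-10,0,-11)
reduced forms (-9, -8, -14) vs (-10, 0, -11) ⇒ inequivalent

no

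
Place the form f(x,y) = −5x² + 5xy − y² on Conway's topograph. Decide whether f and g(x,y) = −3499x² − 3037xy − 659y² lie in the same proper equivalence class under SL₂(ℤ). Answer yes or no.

D₁ = 5, D₂ = 5
river cycle of f (length 2): (-1, 1, 1), (1, 1, -1)
river cycle of g (length 2): (-1, 1, 1), (1, 1, -1)
cycles coincide ⇒ equivalent

yes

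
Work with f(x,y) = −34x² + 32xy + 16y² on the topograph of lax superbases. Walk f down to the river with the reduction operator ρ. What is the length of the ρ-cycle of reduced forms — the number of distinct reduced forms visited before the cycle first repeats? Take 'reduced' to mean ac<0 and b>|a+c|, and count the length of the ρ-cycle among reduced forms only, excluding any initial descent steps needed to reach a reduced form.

D = 3200, ⌊√D⌋ = 56
river: ρ → (16,32,-34)
river: ρ → (-34,36,14)
river: ρ → (14,48,-16)
river: ρ → (-16,48,14)
river: ρ → (14,36,-34)
river: ρ → (-34,32,16)
ρ-cycle length = 6 (tail of 0 descent steps not counted)

6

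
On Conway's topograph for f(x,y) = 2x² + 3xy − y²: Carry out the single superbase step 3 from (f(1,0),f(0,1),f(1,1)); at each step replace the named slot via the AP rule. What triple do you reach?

start (2,-1,4) = (f(1,0),f(0,1),f(1,1))
replace slot 3: 2·(2+(-1)) − 4 = -2 → (2,-1,-2)

2,-1,-2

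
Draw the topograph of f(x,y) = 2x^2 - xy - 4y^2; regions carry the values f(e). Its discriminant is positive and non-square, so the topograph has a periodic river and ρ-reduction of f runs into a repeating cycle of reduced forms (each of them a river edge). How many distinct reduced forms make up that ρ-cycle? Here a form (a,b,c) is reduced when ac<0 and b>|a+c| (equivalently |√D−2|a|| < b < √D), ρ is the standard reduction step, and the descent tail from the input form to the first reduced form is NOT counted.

D = 33, ⌊√D⌋ = 5
descent: ρ → (-4,1,2)
descent: ρ → (2,3,-3)  [lands on river]
river: ρ → (-3,3,2)
river: ρ → (2,5,-1)
river: ρ → (-1,5,2)
ρ-cycle length = 4 (tail of 2 descent steps not counted)

4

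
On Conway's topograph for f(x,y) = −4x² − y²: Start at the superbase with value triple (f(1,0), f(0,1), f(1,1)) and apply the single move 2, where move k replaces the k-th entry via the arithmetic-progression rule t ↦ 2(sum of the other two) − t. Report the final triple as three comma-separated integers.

start (-4,-1,-5) = (f(1,0),f(0,1),f(1,1))
replace slot 2: 2·((-4)+(-5)) − (-1) = -17 → (-4,-17,-5)

-4,-17,-5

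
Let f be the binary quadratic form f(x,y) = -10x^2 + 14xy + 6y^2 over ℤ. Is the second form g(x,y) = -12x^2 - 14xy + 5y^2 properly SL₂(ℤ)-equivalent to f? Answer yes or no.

D₁ = 436, D₂ = 436
river cycle of f (length 14): (6, 10, -14), (-14, 18, 2), (2, 18, -14), (-14, 10, 6), (6, 14, -10), (-10, 6, 10), (10, 14, -6), (-6, 10, 14), (14, 18, -2), (-2, 18, 14), … (4 more)
river cycle of g (length 30): (5, 14, -12), (-12, 10, 7), (7, 18, -4), (-4, 14, 15), (15, 16, -3), (-3, 20, 3), (3, 16, -15), (-15, 14, 4), (4, 18, -7), (-7, 10, 12), … (20 more)
cycles differ ⇒ inequivalent

no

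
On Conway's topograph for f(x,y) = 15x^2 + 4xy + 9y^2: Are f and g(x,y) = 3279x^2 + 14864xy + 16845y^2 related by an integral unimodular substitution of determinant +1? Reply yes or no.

D₁ = -524, D₂ = -524
f: flip: (15,4,9)→(9,-4,15)
f: reduced (well bottom): (9,-4,15) with a≤c, −a<b≤a
g: translate: b→1748 (≡14864 mod 6558), so (3279,14864,16845)→(3279,1748,233)
g: flip: (3279,1748,233)→(233,-1748,3279)
g: translate: b→116 (≡-1748 mod 466), so (233,-1748,3279)→(233,116,15)
g: flip: (233,116,15)→(15,-116,233)
g: translate: b→4 (≡-116 mod 30), so (15,-116,233)→(15,4,9)
g: flip: (15,4,9)→(9,-4,15)
g: reduced (well bottom): (9,-4,15) with a≤c, −a<b≤a
reduced forms (9, -4, 15) vs (9, -4, 15) ⇒ equivalent

yes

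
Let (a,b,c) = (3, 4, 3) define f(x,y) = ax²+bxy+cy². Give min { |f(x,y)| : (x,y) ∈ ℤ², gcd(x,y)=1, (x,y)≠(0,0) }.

translate: b→-2 (≡4 mod 6), so (3,4,3)→(3,-2,2)
flip: (3,-2,2)→(2,2,3)
reduced (well bottom): (2,2,3) with a≤c, −a<b≤a
well minimum = a = 2

2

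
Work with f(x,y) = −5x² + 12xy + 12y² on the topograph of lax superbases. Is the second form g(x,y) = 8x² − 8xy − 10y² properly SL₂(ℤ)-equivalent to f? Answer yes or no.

D₁ = 384, D₂ = 384
river cycle of f (length 4): (12, 12, -5), (-5, 18, 3), (3, 18, -5), (-5, 12, 12)
river cycle of g (length 4): (-10, 8, 8), (8, 8, -10), (-10, 12, 6), (6, 12, -10)
cycles differ ⇒ inequivalent

no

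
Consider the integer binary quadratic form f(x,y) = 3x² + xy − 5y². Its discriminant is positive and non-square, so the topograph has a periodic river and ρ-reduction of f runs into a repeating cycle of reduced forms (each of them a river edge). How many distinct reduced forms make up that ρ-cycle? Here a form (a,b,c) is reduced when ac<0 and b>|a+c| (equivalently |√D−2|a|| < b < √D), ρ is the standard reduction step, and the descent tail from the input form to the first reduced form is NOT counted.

D = 61, ⌊√D⌋ = 7
descent: ρ → (-5,-1,3)
descent: ρ → (3,7,-1)  [lands on river]
river: ρ → (-1,7,3)
river: ρ → (3,5,-3)
river: ρ → (-3,7,1)
river: ρ → (1,7,-3)
river: ρ → (-3,5,3)
ρ-cycle length = 6 (tail of 2 descent steps not counted)

6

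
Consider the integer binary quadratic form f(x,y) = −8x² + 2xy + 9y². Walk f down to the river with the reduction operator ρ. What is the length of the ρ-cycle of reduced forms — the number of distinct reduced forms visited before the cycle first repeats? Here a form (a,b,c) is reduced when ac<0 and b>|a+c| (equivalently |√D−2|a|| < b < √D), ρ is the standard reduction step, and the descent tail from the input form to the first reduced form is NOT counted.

D = 292, ⌊√D⌋ = 17
river: ρ → (9,16,-1)
river: ρ → (-1,16,9)
river: ρ → (9,2,-8)
river: ρ → (-8,14,3)
river: ρ → (3,16,-3)
river: ρ → (-3,14,8)
river: ρ → (8,2,-9)
river: ρ → (-9,16,1)
river: ρ → (1,16,-9)
river: ρ → (-9,2,8)
river: ρ → (8,14,-3)
river: ρ → (-3,16,3)
river: ρ → (3,14,-8)
river: ρ → (-8,2,9)
ρ-cycle length = 14 (tail of 0 descent steps not counted)

14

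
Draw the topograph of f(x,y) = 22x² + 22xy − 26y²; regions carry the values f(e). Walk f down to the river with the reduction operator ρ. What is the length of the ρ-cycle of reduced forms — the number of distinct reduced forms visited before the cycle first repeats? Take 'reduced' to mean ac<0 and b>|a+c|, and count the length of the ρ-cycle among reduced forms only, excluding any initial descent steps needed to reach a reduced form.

D = 2772, ⌊√D⌋ = 52
river: ρ → (-26,30,18)
river: ρ → (18,42,-14)
river: ρ → (-14,42,18)
river: ρ → (18,30,-26)
river: ρ → (-26,22,22)
river: ρ → (22,22,-26)
ρ-cycle length = 6 (tail of 0 descent steps not counted)

6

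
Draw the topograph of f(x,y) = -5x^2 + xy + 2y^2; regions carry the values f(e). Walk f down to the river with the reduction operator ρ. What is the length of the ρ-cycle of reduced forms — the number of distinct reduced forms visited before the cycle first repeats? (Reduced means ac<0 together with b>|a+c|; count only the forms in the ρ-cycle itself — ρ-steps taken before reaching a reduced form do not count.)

D = 41, ⌊√D⌋ = 6
descent: ρ → (2,3,-4)  [lands on river]
river: ρ → (-4,5,1)
river: ρ → (1,5,-4)
river: ρ → (-4,3,2)
river: ρ → (2,5,-2)
river: ρ → (-2,3,4)
river: ρ → (4,5,-1)
river: ρ → (-1,5,4)
river: ρ → (4,3,-2)
river: ρ → (-2,5,2)
ρ-cycle length = 10 (tail of 1 descent step not counted)

10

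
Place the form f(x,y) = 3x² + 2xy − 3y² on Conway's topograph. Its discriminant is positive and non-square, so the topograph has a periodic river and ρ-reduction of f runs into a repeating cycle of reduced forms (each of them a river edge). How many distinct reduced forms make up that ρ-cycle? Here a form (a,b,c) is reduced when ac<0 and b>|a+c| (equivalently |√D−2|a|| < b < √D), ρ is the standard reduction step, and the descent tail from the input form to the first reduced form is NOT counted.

D = 40, ⌊√D⌋ = 6
river: ρ → (-3,4,2)
river: ρ → (2,4,-3)
river: ρ → (-3,2,3)
river: ρ → (3,4,-2)
river: ρ → (-2,4,3)
river: ρ → (3,2,-3)
ρ-cycle length = 6 (tail of 0 descent steps not counted)

6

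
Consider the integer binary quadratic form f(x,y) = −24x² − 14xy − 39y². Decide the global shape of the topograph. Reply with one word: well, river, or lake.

D = b²−4ac = (-14)² − 4·(-24)·(-39) = -3548
D < 0 ⇒ definite ⇒ every region one sign ⇒ single well

well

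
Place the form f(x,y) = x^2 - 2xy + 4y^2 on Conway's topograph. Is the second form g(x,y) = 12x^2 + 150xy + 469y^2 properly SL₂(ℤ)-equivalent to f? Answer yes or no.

D₁ = -12, D₂ = -12
f: translate: b→0 (≡-2 mod 2), so (1,-2,4)→(1,0,3)
f: reduced (well bottom): (1,0,3) with a≤c, −a<b≤a
g: translate: b→6 (≡150 mod 24), so (12,150,469)→(12,6,1)
g: flip: (12,6,1)→(1,-6,12)
g: translate: b→0 (≡-6 mod 2), so (1,-6,12)→(1,0,3)
g: reduced (well bottom): (1,0,3) with a≤c, −a<b≤a
reduced forms (1, 0, 3) vs (1, 0, 3) ⇒ equivalent

yes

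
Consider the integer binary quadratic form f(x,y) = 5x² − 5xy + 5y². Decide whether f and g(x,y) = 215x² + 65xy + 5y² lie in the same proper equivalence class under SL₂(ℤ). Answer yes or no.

D₁ = -75, D₂ = -75
f: translate: b→5 (≡-5 mod 10), so (5,-5,5)→(5,5,5)
f: reduced (well bottom): (5,5,5) with a≤c, −a<b≤a
g: flip: (215,65,5)→(5,-65,215)
g: translate: b→5 (≡-65 mod 10), so (5,-65,215)→(5,5,5)
g: reduced (well bottom): (5,5,5) with a≤c, −a<b≤a
reduced forms (5, 5, 5) vs (5, 5, 5) ⇒ equivalent

yes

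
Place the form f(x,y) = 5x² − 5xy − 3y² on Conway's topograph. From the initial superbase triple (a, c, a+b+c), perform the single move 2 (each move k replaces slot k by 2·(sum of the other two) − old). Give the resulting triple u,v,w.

start (5,-3,-3) = (f(1,0),f(0,1),f(1,1))
replace slot 2: 2·(5+(-3)) − (-3) = 7 → (5,7,-3)

5,7,-3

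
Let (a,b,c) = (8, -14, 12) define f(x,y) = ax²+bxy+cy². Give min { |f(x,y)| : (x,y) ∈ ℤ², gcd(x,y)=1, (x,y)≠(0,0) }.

translate: b→2 (≡-14 mod 16), so (8,-14,12)→(8,2,6)
flip: (8,2,6)→(6,-2,8)
reduced (well bottom): (6,-2,8) with a≤c, −a<b≤a
well minimum = a = 6

6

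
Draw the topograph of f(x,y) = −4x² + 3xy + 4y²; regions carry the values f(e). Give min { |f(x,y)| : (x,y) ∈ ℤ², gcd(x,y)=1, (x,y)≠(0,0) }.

river: ρ → (4,5,-3)
river: ρ → (-3,7,2)
river: ρ → (2,5,-6)
river: ρ → (-6,7,1)
river: ρ → (1,7,-6)
river: ρ → (-6,5,2)
river: ρ → (2,7,-3)
river: ρ → (-3,5,4)
river: ρ → (4,3,-4)
river: ρ → (-4,5,3)
river: ρ → (3,7,-2)
river: ρ → (-2,5,6)
river: ρ → (6,7,-1)
river: ρ → (-1,7,6)
river: ρ → (6,5,-2)
river: ρ → (-2,7,3)
river: ρ → (3,5,-4)
river: ρ → (-4,3,4)
closes: descent 0, river 18
min |a| on river = 1

1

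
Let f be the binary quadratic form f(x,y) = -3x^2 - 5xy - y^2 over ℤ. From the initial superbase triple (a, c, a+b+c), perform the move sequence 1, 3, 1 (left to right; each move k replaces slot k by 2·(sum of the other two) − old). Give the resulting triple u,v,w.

start (-3,-1,-9) = (f(1,0),f(0,1),f(1,1))
replace slot 1: 2·((-1)+(-9)) − (-3) = -17 → (-17,-1,-9)
replace slot 3: 2·((-17)+(-1)) − (-9) = -27 → (-17,-1,-27)
replace slot 1: 2·((-1)+(-27)) − (-17) = -39 → (-39,-1,-27)

-39,-1,-27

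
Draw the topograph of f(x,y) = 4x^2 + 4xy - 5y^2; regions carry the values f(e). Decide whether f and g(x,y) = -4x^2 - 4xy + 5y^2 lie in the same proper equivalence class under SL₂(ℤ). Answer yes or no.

D₁ = 96, D₂ = 96
river cycle of f (length 4): (-5, 6, 3), (3, 6, -5), (-5, 4, 4), (4, 4, -5)
river cycle of g (length 4): (5, 4, -4), (-4, 4, 5), (5, 6, -3), (-3, 6, 5)
cycles differ ⇒ inequivalent

no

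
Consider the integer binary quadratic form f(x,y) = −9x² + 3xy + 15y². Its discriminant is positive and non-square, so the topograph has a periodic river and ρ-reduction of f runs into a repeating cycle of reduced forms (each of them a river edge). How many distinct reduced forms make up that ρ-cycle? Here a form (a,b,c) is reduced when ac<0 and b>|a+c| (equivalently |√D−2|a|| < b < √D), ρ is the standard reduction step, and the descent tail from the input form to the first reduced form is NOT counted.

D = 549, ⌊√D⌋ = 23
descent: ρ → (15,-3,-9)
descent: ρ → (-9,21,3)  [lands on river]
river: ρ → (3,21,-9)
river: ρ → (-9,15,9)
river: ρ → (9,21,-3)
river: ρ → (-3,21,9)
river: ρ → (9,15,-9)
ρ-cycle length = 6 (tail of 2 descent steps not counted)

6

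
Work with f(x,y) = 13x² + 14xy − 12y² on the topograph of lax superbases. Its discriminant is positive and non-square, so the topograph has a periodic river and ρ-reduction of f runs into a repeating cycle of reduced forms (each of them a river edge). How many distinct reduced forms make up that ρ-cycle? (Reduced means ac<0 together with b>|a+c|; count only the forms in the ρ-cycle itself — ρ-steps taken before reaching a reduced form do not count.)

D = 820, ⌊√D⌋ = 28
river: ρ → (-12,10,15)
river: ρ → (15,20,-7)
river: ρ → (-7,22,12)
river: ρ → (12,26,-3)
river: ρ → (-3,28,3)
river: ρ → (3,26,-12)
river: ρ → (-12,22,7)
river: ρ → (7,20,-15)
river: ρ → (-15,10,12)
river: ρ → (12,14,-13)
river: ρ → (-13,12,13)
river: ρ → (13,14,-12)
ρ-cycle length = 12 (tail of 0 descent steps not counted)

12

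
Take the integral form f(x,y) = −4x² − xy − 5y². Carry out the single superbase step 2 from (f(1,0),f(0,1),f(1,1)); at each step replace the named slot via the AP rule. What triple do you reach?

start (-4,-5,-10) = (f(1,0),f(0,1),f(1,1))
replace slot 2: 2·((-4)+(-10)) − (-5) = -23 → (-4,-23,-10)

-4,-23,-10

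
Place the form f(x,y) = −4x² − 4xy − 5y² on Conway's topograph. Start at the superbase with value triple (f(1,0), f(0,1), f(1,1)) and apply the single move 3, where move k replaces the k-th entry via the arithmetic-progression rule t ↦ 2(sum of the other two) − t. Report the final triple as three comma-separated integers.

start (-4,-5,-13) = (f(1,0),f(0,1),f(1,1))
replace slot 3: 2·((-4)+(-5)) − (-13) = -5 → (-4,-5,-5)

-4,-5,-5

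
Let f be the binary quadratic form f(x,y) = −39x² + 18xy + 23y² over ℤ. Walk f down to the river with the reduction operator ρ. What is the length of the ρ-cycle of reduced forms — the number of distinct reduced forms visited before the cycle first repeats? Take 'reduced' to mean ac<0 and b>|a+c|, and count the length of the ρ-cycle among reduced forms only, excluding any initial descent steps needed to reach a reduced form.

D = 3912, ⌊√D⌋ = 62
river: ρ → (23,28,-34)
river: ρ → (-34,40,17)
river: ρ → (17,62,-1)
river: ρ → (-1,62,17)
river: ρ → (17,40,-34)
river: ρ → (-34,28,23)
river: ρ → (23,18,-39)
river: ρ → (-39,60,2)
river: ρ → (2,60,-39)
river: ρ → (-39,18,23)
ρ-cycle length = 10 (tail of 0 descent steps not counted)

10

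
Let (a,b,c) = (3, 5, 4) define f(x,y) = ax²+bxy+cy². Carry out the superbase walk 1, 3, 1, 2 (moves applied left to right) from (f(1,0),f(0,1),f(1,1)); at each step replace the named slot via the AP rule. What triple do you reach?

start (3,4,12) = (f(1,0),f(0,1),f(1,1))
replace slot 1: 2·(4+12) − 3 = 29 → (29,4,12)
replace slot 3: 2·(29+4) − 12 = 54 → (29,4,54)
replace slot 1: 2·(4+54) − 29 = 87 → (87,4,54)
replace slot 2: 2·(87+54) − 4 = 278 → (87,278,54)

87,278,54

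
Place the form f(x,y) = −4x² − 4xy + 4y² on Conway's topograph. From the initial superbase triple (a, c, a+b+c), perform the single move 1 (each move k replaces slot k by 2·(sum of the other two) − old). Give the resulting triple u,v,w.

start (-4,4,-4) = (f(1,0),f(0,1),f(1,1))
replace slot 1: 2·(4+(-4)) − (-4) = 4 → (4,4,-4)

4,4,-4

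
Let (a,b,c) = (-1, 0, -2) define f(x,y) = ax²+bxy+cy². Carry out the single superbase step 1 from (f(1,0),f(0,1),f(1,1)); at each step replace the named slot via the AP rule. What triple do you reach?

start (-1,-2,-3) = (f(1,0),f(0,1),f(1,1))
replace slot 1: 2·((-2)+(-3)) − (-1) = -9 → (-9,-2,-3)

-9,-2,-3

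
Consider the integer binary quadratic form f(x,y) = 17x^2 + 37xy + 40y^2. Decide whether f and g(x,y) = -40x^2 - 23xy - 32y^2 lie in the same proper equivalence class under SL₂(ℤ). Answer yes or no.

D₁ = -1351, D₂ = -4591
discriminants differ ⇒ not SL₂(ℤ)-equivalent

no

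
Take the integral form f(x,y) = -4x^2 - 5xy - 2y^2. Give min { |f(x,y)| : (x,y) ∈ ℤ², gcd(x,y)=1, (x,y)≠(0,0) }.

translate: b→-3 (≡5 mod 8), so (4,5,2)→(4,-3,1)
flip: (4,-3,1)→(1,3,4)
translate: b→1 (≡3 mod 2), so (1,3,4)→(1,1,2)
reduced (well bottom): (1,1,2) with a≤c, −a<b≤a
well minimum |f| = |-1| = 1 (negative-definite)

1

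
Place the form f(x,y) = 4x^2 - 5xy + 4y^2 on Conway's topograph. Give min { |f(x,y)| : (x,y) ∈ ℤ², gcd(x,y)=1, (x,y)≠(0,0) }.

translate: b→3 (≡-5 mod 8), so (4,-5,4)→(4,3,3)
flip: (4,3,3)→(3,-3,4)
translate: b→3 (≡-3 mod 6), so (3,-3,4)→(3,3,4)
reduced (well bottom): (3,3,4) with a≤c, −a<b≤a
well minimum = a = 3

3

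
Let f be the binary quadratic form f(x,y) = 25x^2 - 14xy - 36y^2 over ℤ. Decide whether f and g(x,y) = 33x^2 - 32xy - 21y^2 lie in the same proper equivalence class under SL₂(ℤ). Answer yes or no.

D₁ = 3796, D₂ = 3796
river cycle of f (length 54): (-36, 14, 25), (25, 36, -25), (-25, 14, 36), (36, 58, -3), (-3, 56, 55), (55, 54, -4), (-4, 58, 27), (27, 50, -12), (-12, 46, 35), (35, 24, -23), … (44 more)
river cycle of g (length 66): (-21, 32, 33), (33, 34, -20), (-20, 46, 21), (21, 38, -28), (-28, 18, 31), (31, 44, -15), (-15, 46, 28), (28, 10, -33), (-33, 56, 5), (5, 54, -44), … (56 more)
cycles differ ⇒ inequivalent

no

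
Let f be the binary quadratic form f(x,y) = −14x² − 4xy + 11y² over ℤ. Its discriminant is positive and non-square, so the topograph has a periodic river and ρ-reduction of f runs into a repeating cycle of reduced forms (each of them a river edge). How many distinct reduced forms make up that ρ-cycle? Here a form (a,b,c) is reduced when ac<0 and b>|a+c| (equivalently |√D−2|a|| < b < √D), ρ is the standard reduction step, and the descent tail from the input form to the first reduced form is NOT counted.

D = 632, ⌊√D⌋ = 25
descent: ρ → (11,4,-14)  [lands on river]
river: ρ → (-14,24,1)
river: ρ → (1,24,-14)
river: ρ → (-14,4,11)
river: ρ → (11,18,-7)
river: ρ → (-7,24,2)
river: ρ → (2,24,-7)
river: ρ → (-7,18,11)
ρ-cycle length = 8 (tail of 1 descent step not counted)

8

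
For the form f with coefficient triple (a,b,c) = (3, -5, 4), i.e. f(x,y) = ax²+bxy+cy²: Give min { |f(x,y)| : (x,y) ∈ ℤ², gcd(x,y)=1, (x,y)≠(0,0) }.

translate: b→1 (≡-5 mod 6), so (3,-5,4)→(3,1,2)
flip: (3,1,2)→(2,-1,3)
reduced (well bottom): (2,-1,3) with a≤c, −a<b≤a
well minimum = a = 2

2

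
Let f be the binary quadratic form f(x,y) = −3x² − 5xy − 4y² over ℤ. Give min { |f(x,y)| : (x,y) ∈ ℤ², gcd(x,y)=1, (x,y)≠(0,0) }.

translate: b→-1 (≡5 mod 6), so (3,5,4)→(3,-1,2)
flip: (3,-1,2)→(2,1,3)
reduced (well bottom): (2,1,3) with a≤c, −a<b≤a
well minimum |f| = |-2| = 2 (negative-definite)

2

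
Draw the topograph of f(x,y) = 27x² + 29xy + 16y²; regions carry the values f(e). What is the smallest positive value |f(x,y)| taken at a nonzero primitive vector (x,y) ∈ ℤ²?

translate: b→-25 (≡29 mod 54), so (27,29,16)→(27,-25,14)
flip: (27,-25,14)→(14,25,27)
translate: b→-3 (≡25 mod 28), so (14,25,27)→(14,-3,16)
reduced (well bottom): (14,-3,16) with a≤c, −a<b≤a
well minimum = a = 14

14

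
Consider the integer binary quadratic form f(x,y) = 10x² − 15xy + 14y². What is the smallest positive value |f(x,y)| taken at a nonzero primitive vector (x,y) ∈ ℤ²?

translate: b→5 (≡-15 mod 20), so (10,-15,14)→(10,5,9)
flip: (10,5,9)→(9,-5,10)
reduced (well bottom): (9,-5,10) with a≤c, −a<b≤a
well minimum = a = 9

9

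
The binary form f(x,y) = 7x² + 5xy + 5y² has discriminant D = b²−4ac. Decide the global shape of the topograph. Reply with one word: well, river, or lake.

D = b²−4ac = 5² − 4·7·5 = -115
D < 0 ⇒ definite ⇒ every region one sign ⇒ single well

well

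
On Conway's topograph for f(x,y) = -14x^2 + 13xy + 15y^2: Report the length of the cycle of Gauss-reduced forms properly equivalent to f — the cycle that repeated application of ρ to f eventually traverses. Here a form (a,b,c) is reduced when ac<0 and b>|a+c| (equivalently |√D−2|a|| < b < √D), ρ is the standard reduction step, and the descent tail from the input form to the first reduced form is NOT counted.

D = 1009, ⌊√D⌋ = 31
river: ρ → (15,17,-12)
river: ρ → (-12,31,1)
river: ρ → (1,31,-12)
river: ρ → (-12,17,15)
river: ρ → (15,13,-14)
river: ρ → (-14,15,14)
river: ρ → (14,13,-15)
river: ρ → (-15,17,12)
river: ρ → (12,31,-1)
river: ρ → (-1,31,12)
river: ρ → (12,17,-15)
river: ρ → (-15,13,14)
river: ρ → (14,15,-14)
river: ρ → (-14,13,15)
ρ-cycle length = 14 (tail of 0 descent steps not counted)

14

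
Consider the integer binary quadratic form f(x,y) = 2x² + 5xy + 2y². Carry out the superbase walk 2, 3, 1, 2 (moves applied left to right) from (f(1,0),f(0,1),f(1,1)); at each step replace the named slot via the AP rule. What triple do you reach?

start (2,2,9) = (f(1,0),f(0,1),f(1,1))
replace slot 2: 2·(2+9) − 2 = 20 → (2,20,9)
replace slot 3: 2·(2+20) − 9 = 35 → (2,20,35)
replace slot 1: 2·(20+35) − 2 = 108 → (108,20,35)
replace slot 2: 2·(108+35) − 20 = 266 → (108,266,35)

108,266,35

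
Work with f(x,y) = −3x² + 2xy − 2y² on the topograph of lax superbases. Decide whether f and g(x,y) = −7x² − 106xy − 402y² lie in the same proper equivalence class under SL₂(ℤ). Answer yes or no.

D₁ = -20, D₂ = -20
f is negative-definite; reduce −f:
−f: flip: (3,-2,2)→(2,2,3)
−f: reduced (well bottom): (2,2,3) with a≤c, −a<b≤a
flip sign back: reduced form of f is (-2,-2,-3)
g is negative-definite; reduce −g:
−g: translate: b→-6 (≡106 mod 14), so (7,106,402)→(7,-6,2)
−g: flip: (7,-6,2)→(2,6,7)
−g: translate: b→2 (≡6 mod 4), so (2,6,7)→(2,2,3)
−g: reduced (well bottom): (2,2,3) with a≤c, −a<b≤a
flip sign back: reduced form of g is (-2,-2,-3)
reduced forms (-2, -2, -3) vs (-2, -2, -3) ⇒ equivalent

yes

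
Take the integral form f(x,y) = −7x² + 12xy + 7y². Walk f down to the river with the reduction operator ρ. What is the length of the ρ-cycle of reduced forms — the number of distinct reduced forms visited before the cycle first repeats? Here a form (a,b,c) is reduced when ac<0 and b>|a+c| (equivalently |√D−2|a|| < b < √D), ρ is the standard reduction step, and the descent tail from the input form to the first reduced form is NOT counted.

D = 340, ⌊√D⌋ = 18
river: ρ → (7,16,-3)
river: ρ → (-3,14,12)
river: ρ → (12,10,-5)
river: ρ → (-5,10,12)
river: ρ → (12,14,-3)
river: ρ → (-3,16,7)
river: ρ → (7,12,-7)
river: ρ → (-7,16,3)
river: ρ → (3,14,-12)
river: ρ → (-12,10,5)
river: ρ → (5,10,-12)
river: ρ → (-12,14,3)
river: ρ → (3,16,-7)
river: ρ → (-7,12,7)
ρ-cycle length = 14 (tail of 0 descent steps not counted)

14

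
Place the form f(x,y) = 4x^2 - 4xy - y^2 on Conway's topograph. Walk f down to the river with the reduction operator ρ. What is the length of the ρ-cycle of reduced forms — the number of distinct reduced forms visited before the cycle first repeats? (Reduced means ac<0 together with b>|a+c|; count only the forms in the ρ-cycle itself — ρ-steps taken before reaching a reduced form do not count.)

D = 32, ⌊√D⌋ = 5
descent: ρ → (-1,4,4)  [lands on river]
river: ρ → (4,4,-1)
ρ-cycle length = 2 (tail of 1 descent step not counted)

2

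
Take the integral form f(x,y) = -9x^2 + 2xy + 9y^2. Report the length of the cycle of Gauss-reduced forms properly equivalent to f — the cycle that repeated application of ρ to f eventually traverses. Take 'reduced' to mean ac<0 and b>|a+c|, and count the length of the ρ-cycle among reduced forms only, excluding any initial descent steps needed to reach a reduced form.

D = 328, ⌊√D⌋ = 18
river: ρ → (9,16,-2)
river: ρ → (-2,16,9)
river: ρ → (9,2,-9)
river: ρ → (-9,16,2)
river: ρ → (2,16,-9)
river: ρ → (-9,2,9)
ρ-cycle length = 6 (tail of 0 descent steps not counted)

6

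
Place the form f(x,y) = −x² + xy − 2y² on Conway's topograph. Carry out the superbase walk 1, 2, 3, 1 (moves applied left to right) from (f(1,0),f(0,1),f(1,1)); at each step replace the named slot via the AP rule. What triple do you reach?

start (-1,-2,-2) = (f(1,0),f(0,1),f(1,1))
replace slot 1: 2·((-2)+(-2)) − (-1) = -7 → (-7,-2,-2)
replace slot 2: 2·((-7)+(-2)) − (-2) = -16 → (-7,-16,-2)
replace slot 3: 2·((-7)+(-16)) − (-2) = -44 → (-7,-16,-44)
replace slot 1: 2·((-16)+(-44)) − (-7) = -113 → (-113,-16,-44)

-113,-16,-44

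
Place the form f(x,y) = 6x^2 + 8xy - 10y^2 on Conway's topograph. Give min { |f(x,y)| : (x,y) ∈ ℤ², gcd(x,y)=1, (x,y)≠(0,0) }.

river: ρ → (-10,12,4)
river: ρ → (4,12,-10)
river: ρ → (-10,8,6)
river: ρ → (6,16,-2)
river: ρ → (-2,16,6)
river: ρ → (6,8,-10)
closes: descent 0, river 6
min |a| on river = 2

2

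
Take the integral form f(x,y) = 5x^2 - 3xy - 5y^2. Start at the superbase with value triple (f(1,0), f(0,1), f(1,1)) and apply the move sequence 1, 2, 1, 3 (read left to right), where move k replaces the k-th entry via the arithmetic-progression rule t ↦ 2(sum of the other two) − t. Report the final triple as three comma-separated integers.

start (5,-5,-3) = (f(1,0),f(0,1),f(1,1))
replace slot 1: 2·((-5)+(-3)) − 5 = -21 → (-21,-5,-3)
replace slot 2: 2·((-21)+(-3)) − (-5) = -43 → (-21,-43,-3)
replace slot 1: 2·((-43)+(-3)) − (-21) = -71 → (-71,-43,-3)
replace slot 3: 2·((-71)+(-43)) − (-3) = -225 → (-71,-43,-225)

-71,-43,-225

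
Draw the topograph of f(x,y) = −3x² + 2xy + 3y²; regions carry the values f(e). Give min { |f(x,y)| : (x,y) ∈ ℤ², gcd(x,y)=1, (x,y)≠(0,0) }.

river: ρ → (3,4,-2)
river: ρ → (-2,4,3)
river: ρ → (3,2,-3)
river: ρ → (-3,4,2)
river: ρ → (2,4,-3)
river: ρ → (-3,2,3)
closes: descent 0, river 6
min |a| on river = 2

2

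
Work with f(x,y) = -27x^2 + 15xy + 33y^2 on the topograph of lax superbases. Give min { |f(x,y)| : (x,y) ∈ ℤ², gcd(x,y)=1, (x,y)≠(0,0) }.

river: ρ → (33,51,-9)
river: ρ → (-9,57,15)
river: ρ → (15,33,-45)
river: ρ → (-45,57,3)
river: ρ → (3,57,-45)
river: ρ → (-45,33,15)
river: ρ → (15,57,-9)
river: ρ → (-9,51,33)
river: ρ → (33,15,-27)
river: ρ → (-27,39,21)
river: ρ → (21,45,-21)
river: ρ → (-21,39,27)
river: ρ → (27,15,-33)
river: ρ → (-33,51,9)
river: ρ → (9,57,-15)
river: ρ → (-15,33,45)
river: ρ → (45,57,-3)
river: ρ → (-3,57,45)
river: ρ → (45,33,-15)
river: ρ → (-15,57,9)
river: ρ → (9,51,-33)
river: ρ → (-33,15,27)
river: ρ → (27,39,-21)
river: ρ → (-21,45,21)
river: ρ → (21,39,-27)
river: ρ → (-27,15,33)
closes: descent 0, river 26
min |a| on river = 3

3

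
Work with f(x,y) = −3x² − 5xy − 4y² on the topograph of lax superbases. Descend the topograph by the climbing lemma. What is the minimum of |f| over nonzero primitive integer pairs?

translate: b→-1 (≡5 mod 6), so (3,5,4)→(3,-1,2)
flip: (3,-1,2)→(2,1,3)
reduced (well bottom): (2,1,3) with a≤c, −a<b≤a
well minimum |f| = |-2| = 2 (negative-definite)

2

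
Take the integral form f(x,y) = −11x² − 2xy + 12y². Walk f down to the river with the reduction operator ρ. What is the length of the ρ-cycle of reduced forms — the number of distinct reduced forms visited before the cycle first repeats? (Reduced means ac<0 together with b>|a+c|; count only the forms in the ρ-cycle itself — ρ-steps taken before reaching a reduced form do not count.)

D = 532, ⌊√D⌋ = 23
descent: ρ → (12,2,-11)  [lands on river]
river: ρ → (-11,20,3)
river: ρ → (3,22,-4)
river: ρ → (-4,18,13)
river: ρ → (13,8,-9)
river: ρ → (-9,10,12)
river: ρ → (12,14,-7)
river: ρ → (-7,14,12)
river: ρ → (12,10,-9)
river: ρ → (-9,8,13)
river: ρ → (13,18,-4)
river: ρ → (-4,22,3)
river: ρ → (3,20,-11)
river: ρ → (-11,2,12)
river: ρ → (12,22,-1)
river: ρ → (-1,22,12)
ρ-cycle length = 16 (tail of 1 descent step not counted)

16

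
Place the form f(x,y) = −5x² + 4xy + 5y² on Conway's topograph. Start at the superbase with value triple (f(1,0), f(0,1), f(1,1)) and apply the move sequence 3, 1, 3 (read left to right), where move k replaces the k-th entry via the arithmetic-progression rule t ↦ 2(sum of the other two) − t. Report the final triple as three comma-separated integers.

start (-5,5,4) = (f(1,0),f(0,1),f(1,1))
replace slot 3: 2·((-5)+5) − 4 = -4 → (-5,5,-4)
replace slot 1: 2·(5+(-4)) − (-5) = 7 → (7,5,-4)
replace slot 3: 2·(7+5) − (-4) = 28 → (7,5,28)

7,5,28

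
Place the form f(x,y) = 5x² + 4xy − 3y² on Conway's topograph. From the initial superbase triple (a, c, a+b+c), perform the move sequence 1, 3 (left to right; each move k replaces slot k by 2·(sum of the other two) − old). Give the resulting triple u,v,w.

start (5,-3,6) = (f(1,0),f(0,1),f(1,1))
replace slot 1: 2·((-3)+6) − 5 = 1 → (1,-3,6)
replace slot 3: 2·(1+(-3)) − 6 = -10 → (1,-3,-10)

1,-3,-10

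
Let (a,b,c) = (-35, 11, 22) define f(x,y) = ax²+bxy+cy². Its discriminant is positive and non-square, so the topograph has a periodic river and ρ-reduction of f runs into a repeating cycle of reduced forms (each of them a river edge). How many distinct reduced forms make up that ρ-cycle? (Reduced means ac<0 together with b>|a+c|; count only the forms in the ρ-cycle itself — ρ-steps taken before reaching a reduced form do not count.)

D = 3201, ⌊√D⌋ = 56
descent: ρ → (22,33,-24)  [lands on river]
river: ρ → (-24,15,31)
river: ρ → (31,47,-8)
river: ρ → (-8,49,25)
river: ρ → (25,51,-6)
river: ρ → (-6,45,49)
river: ρ → (49,53,-2)
river: ρ → (-2,55,22)
ρ-cycle length = 8 (tail of 1 descent step not counted)

8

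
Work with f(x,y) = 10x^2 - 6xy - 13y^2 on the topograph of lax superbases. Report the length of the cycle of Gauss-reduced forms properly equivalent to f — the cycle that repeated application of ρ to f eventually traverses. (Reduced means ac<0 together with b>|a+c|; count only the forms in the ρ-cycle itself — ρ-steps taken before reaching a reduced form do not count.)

D = 556, ⌊√D⌋ = 23
descent: ρ → (-13,6,10)  [lands on river]
river: ρ → (10,14,-9)
river: ρ → (-9,22,2)
river: ρ → (2,22,-9)
river: ρ → (-9,14,10)
river: ρ → (10,6,-13)
river: ρ → (-13,20,3)
river: ρ → (3,22,-6)
river: ρ → (-6,14,15)
river: ρ → (15,16,-5)
river: ρ → (-5,14,18)
river: ρ → (18,22,-1)
river: ρ → (-1,22,18)
river: ρ → (18,14,-5)
river: ρ → (-5,16,15)
river: ρ → (15,14,-6)
river: ρ → (-6,22,3)
river: ρ → (3,20,-13)
ρ-cycle length = 18 (tail of 1 descent step not counted)

18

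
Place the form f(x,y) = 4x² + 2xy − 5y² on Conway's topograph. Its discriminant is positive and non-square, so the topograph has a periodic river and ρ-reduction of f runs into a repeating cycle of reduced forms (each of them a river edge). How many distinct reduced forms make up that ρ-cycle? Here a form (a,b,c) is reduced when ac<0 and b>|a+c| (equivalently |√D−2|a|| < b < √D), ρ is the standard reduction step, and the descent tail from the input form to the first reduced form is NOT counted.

D = 84, ⌊√D⌋ = 9
river: ρ → (-5,8,1)
river: ρ → (1,8,-5)
river: ρ → (-5,2,4)
river: ρ → (4,6,-3)
river: ρ → (-3,6,4)
river: ρ → (4,2,-5)
ρ-cycle length = 6 (tail of 0 descent steps not counted)

6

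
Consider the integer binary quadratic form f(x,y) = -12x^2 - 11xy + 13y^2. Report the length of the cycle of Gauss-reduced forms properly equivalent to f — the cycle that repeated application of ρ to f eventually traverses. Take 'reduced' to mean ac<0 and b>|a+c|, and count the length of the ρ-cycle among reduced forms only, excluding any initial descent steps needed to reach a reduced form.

D = 745, ⌊√D⌋ = 27
descent: ρ → (13,11,-12)  [lands on river]
river: ρ → (-12,13,12)
river: ρ → (12,11,-13)
river: ρ → (-13,15,10)
river: ρ → (10,25,-3)
river: ρ → (-3,23,18)
river: ρ → (18,13,-8)
river: ρ → (-8,19,12)
river: ρ → (12,5,-15)
river: ρ → (-15,25,2)
river: ρ → (2,27,-2)
river: ρ → (-2,25,15)
river: ρ → (15,5,-12)
river: ρ → (-12,19,8)
river: ρ → (8,13,-18)
river: ρ → (-18,23,3)
river: ρ → (3,25,-10)
river: ρ → (-10,15,13)
ρ-cycle length = 18 (tail of 1 descent step not counted)

18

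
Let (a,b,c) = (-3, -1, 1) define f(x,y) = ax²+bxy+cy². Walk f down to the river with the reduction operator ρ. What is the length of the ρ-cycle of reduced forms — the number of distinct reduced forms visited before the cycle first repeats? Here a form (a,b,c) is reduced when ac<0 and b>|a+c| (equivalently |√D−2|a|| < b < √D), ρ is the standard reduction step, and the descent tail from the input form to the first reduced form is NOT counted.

D = 13, ⌊√D⌋ = 3
descent: ρ → (1,3,-1)  [lands on river]
river: ρ → (-1,3,1)
ρ-cycle length = 2 (tail of 1 descent step not counted)

2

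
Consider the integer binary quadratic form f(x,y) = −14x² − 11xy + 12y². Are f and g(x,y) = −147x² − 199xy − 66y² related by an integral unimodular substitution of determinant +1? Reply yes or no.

D₁ = 793, D₂ = 793
river cycle of f (length 12): (12, 11, -14), (-14, 17, 9), (9, 19, -12), (-12, 5, 16), (16, 27, -1), (-1, 27, 16), (16, 5, -12), (-12, 19, 9), (9, 17, -14), (-14, 11, 12), … (2 more)
river cycle of g (length 12): (-13, 13, 12), (12, 11, -14), (-14, 17, 9), (9, 19, -12), (-12, 5, 16), (16, 27, -1), (-1, 27, 16), (16, 5, -12), (-12, 19, 9), (9, 17, -14), … (2 more)
cycles coincide ⇒ equivalent

yes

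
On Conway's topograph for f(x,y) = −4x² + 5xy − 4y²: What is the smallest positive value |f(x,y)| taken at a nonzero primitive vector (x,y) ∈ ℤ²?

translate: b→3 (≡-5 mod 8), so (4,-5,4)→(4,3,3)
flip: (4,3,3)→(3,-3,4)
translate: b→3 (≡-3 mod 6), so (3,-3,4)→(3,3,4)
reduced (well bottom): (3,3,4) with a≤c, −a<b≤a
well minimum |f| = |-3| = 3 (negative-definite)

3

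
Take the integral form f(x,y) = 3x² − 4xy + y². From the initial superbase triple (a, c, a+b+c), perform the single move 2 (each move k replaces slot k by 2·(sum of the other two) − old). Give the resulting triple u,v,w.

start (3,1,0) = (f(1,0),f(0,1),f(1,1))
replace slot 2: 2·(3+0) − 1 = 5 → (3,5,0)

3,5,0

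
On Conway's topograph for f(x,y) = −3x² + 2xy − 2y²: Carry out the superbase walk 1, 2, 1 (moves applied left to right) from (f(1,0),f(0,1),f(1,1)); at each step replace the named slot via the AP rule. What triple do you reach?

start (-3,-2,-3) = (f(1,0),f(0,1),f(1,1))
replace slot 1: 2·((-2)+(-3)) − (-3) = -7 → (-7,-2,-3)
replace slot 2: 2·((-7)+(-3)) − (-2) = -18 → (-7,-18,-3)
replace slot 1: 2·((-18)+(-3)) − (-7) = -35 → (-35,-18,-3)

-35,-18,-3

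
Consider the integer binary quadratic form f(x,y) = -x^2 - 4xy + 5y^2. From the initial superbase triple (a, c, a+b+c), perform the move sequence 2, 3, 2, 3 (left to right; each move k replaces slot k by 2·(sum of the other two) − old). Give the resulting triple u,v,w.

start (-1,5,0) = (f(1,0),f(0,1),f(1,1))
replace slot 2: 2·((-1)+0) − 5 = -7 → (-1,-7,0)
replace slot 3: 2·((-1)+(-7)) − 0 = -16 → (-1,-7,-16)
replace slot 2: 2·((-1)+(-16)) − (-7) = -27 → (-1,-27,-16)
replace slot 3: 2·((-1)+(-27)) − (-16) = -40 → (-1,-27,-40)

-1,-27,-40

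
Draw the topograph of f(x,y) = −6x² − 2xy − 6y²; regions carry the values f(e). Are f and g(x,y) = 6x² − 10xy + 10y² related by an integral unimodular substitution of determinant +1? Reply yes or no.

D₁ = -140, D₂ = -140
f is negative-definite; reduce −f:
−f: reduced (well bottom): (6,2,6) with a≤c, −a<b≤a
flip sign back: reduced form of f is (-6,-2,-6)
g: translate: b→2 (≡-10 mod 12), so (6,-10,10)→(6,2,6)
g: reduced (well bottom): (6,2,6) with a≤c, −a<b≤a
reduced forms (-6, -2, -6) vs (6, 2, 6) ⇒ inequivalent

no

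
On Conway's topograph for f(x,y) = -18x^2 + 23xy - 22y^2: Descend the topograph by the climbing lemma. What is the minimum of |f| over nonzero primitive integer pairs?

translate: b→13 (≡-23 mod 36), so (18,-23,22)→(18,13,17)
flip: (18,13,17)→(17,-13,18)
reduced (well bottom): (17,-13,18) with a≤c, −a<b≤a
well minimum |f| = |-17| = 17 (negative-definite)

17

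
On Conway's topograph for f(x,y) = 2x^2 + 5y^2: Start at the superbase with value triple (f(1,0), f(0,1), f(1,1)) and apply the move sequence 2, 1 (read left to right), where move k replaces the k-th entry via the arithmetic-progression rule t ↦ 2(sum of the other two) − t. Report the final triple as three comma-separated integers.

start (2,5,7) = (f(1,0),f(0,1),f(1,1))
replace slot 2: 2·(2+7) − 5 = 13 → (2,13,7)
replace slot 1: 2·(13+7) − 2 = 38 → (38,13,7)

38,13,7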